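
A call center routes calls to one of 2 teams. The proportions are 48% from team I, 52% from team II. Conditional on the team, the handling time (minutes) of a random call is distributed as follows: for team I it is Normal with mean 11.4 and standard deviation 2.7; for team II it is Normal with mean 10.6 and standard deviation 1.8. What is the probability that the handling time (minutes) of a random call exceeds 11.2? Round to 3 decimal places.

0.446

Conditional on each team, P(X > 11.2): I: 0.529524; II: 0.369441.
By total probability, P(X > 11.2) = 0.48·0.529524 + 0.52·0.369441 = 0.446281.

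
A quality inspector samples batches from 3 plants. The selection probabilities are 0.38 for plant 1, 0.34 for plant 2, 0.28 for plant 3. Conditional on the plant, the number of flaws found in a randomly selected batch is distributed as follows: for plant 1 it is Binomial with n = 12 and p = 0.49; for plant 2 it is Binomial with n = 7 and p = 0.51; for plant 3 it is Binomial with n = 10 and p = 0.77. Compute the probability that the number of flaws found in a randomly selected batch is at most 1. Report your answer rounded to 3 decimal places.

0.021

Conditional on each plant, P(X ≤ 1): 1: 0.00387947; 2: 0.0561956; 3: 1.42831e-05.
By total probability, P(X ≤ 1) = 0.38·0.00387947 + 0.34·0.0561956 + 0.28·1.42831e-05 = 0.0205847.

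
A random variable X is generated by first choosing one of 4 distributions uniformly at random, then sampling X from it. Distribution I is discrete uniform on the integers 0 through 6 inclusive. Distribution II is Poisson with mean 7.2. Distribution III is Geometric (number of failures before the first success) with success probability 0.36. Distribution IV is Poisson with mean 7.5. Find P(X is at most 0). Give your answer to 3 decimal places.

Conditional on each component, P(X ≤ 0): I: 0.142857; II: 0.000746586; III: 0.36; IV: 0.000553084.
By total probability, P(X ≤ 0) = 0.25·0.142857 + 0.25·0.000746586 + 0.25·0.36 + 0.25·0.000553084 = 0.126039.

0.126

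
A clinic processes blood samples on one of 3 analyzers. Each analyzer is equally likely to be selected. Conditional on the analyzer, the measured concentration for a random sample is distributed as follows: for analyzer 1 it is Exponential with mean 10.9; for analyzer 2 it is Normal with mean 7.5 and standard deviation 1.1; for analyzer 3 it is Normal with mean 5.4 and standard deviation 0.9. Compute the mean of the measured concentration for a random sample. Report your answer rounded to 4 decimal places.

7.9333

Component means — 1: 10.9; 2: 7.5; 3: 5.4.
E[X] = 0.333333·10.9 + 0.333333·7.5 + 0.333333·5.4 = 7.93333.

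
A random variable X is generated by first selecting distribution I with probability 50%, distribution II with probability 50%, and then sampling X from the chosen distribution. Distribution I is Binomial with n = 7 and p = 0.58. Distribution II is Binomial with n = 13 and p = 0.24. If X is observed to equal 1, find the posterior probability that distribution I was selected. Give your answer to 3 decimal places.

0.161

Likelihoods P(X=1 | ·): I: 0.0222855; II: 0.115856.
Posterior ∝ prior × likelihood. Numerator for I: 0.5·0.0222855 = 0.0111427.
Normalizing constant: 0.5·0.0222855 + 0.5·0.115856 = 0.0690706.
P(I | observation) = 0.0111427 / 0.0690706 = 0.161324.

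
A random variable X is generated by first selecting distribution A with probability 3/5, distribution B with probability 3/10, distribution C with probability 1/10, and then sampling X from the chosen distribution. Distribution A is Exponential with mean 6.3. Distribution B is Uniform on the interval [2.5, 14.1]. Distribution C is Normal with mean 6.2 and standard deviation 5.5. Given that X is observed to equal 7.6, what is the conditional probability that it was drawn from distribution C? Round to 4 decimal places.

0.1144

Likelihoods f(7.6 | ·): A: 0.047506; B: 0.0862069; C: 0.0702227.
Posterior ∝ prior × likelihood. Numerator for C: 0.1·0.0702227 = 0.00702227.
Normalizing constant: 0.6·0.047506 + 0.3·0.0862069 + 0.1·0.0702227 = 0.061388.
P(C | observation) = 0.00702227 / 0.061388 = 0.114392.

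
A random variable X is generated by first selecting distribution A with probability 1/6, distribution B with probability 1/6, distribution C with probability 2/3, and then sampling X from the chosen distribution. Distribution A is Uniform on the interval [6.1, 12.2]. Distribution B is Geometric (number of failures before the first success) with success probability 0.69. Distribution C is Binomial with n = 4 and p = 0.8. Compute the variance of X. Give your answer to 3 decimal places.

7.929

Per component, A: μ=9.15, E[X²]=86.8233; B: μ=0.449275, E[X²]=0.852972; C: μ=3.2, E[X²]=10.88.
E[X] = 0.166667·9.15 + 0.166667·0.449275 + 0.666667·3.2 = 3.73321.
E[X²] = 0.166667·86.8233 + 0.166667·0.852972 + 0.666667·10.88 = 21.8661.
Var(X) = E[X²] − (E[X])² = 21.8661 − 13.9369 = 7.92917.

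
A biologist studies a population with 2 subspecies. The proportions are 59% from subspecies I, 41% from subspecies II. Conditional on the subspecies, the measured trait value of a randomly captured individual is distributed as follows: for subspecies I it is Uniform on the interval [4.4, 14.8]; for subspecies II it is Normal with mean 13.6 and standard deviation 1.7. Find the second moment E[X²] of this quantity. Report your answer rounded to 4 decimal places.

For each component E[X²] = Var + (mean)², giving I: 101.173; II: 187.85.
Overall E[X²] = 0.59·101.173 + 0.41·187.85 = 136.711.

136.7108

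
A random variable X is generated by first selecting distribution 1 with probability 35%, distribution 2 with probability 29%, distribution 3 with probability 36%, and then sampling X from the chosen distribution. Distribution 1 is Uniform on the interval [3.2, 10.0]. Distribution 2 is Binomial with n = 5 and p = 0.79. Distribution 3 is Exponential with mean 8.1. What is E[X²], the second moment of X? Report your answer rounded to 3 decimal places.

68.599

For each component E[X²] = Var + (mean)², giving 1: 47.4133; 2: 16.432; 3: 131.22.
Overall E[X²] = 0.35·47.4133 + 0.29·16.432 + 0.36·131.22 = 68.5991.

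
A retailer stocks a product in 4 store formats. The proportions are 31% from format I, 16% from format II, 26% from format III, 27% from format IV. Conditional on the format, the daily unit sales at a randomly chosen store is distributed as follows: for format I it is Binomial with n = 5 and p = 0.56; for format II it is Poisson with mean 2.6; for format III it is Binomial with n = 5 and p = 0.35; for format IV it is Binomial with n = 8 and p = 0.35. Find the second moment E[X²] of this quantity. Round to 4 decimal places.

8.0101

For each component E[X²] = Var + (mean)², giving I: 9.072; II: 9.36; III: 4.2; IV: 9.66.
Overall E[X²] = 0.31·9.072 + 0.16·9.36 + 0.26·4.2 + 0.27·9.66 = 8.01012.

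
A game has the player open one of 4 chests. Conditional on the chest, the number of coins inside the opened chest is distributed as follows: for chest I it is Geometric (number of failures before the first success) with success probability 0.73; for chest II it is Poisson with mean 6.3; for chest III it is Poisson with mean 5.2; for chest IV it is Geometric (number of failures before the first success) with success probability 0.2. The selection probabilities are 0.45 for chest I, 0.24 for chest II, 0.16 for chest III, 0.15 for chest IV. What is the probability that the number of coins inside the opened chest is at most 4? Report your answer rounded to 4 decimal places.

0.6744

Conditional on each chest, P(X ≤ 4): I: 0.998565; II: 0.246904; III: 0.406128; IV: 0.67232.
By total probability, P(X ≤ 4) = 0.45·0.998565 + 0.24·0.246904 + 0.16·0.406128 + 0.15·0.67232 = 0.67444.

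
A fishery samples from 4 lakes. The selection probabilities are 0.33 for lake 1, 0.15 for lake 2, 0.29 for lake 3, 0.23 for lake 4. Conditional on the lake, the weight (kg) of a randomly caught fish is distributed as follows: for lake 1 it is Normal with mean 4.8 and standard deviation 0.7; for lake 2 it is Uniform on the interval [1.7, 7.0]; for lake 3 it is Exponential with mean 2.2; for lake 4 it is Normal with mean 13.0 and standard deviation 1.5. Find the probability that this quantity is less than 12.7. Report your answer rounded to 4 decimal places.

Conditional on each lake, P(X < 12.7): 1: 1; 2: 1; 3: 0.996889; 4: 0.42074.
By total probability, P(X < 12.7) = 0.33·1 + 0.15·1 + 0.29·0.996889 + 0.23·0.42074 = 0.865868.

0.8659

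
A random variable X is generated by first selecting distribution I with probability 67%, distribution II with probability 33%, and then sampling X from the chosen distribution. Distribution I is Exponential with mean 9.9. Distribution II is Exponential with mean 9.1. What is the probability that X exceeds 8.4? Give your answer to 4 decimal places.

Conditional on each component, P(X > 8.4): I: 0.428063; II: 0.397295.
By total probability, P(X > 8.4) = 0.67·0.428063 + 0.33·0.397295 = 0.417909.

0.4179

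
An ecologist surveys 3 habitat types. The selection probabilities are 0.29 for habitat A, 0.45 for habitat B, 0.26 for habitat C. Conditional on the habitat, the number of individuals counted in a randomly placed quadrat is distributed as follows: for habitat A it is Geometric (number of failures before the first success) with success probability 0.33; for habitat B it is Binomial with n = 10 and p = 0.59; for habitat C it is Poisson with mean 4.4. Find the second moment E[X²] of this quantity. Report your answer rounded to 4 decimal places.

For each component E[X²] = Var + (mean)², giving A: 10.2746; B: 37.229; C: 23.76.
Overall E[X²] = 0.29·10.2746 + 0.45·37.229 + 0.26·23.76 = 25.9103.

25.9103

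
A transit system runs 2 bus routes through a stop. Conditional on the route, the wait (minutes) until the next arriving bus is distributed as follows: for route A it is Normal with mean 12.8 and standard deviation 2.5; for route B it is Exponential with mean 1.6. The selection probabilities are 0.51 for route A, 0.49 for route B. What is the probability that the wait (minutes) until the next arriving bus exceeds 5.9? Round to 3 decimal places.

0.521

Conditional on each route, P(X > 5.9): A: 0.99711; B: 0.0250345.
By total probability, P(X > 5.9) = 0.51·0.99711 + 0.49·0.0250345 = 0.520793.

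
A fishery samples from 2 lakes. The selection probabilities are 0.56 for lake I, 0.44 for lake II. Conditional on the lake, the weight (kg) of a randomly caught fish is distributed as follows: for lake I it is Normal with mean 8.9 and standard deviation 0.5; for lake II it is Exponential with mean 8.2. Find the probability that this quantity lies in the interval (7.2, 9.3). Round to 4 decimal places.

Conditional on each lake, P(7.2 < X < 9.3): I: 0.787808; II: 0.0938964.
By total probability, P(7.2 < X < 9.3) = 0.56·0.787808 + 0.44·0.0938964 = 0.482487.

0.4825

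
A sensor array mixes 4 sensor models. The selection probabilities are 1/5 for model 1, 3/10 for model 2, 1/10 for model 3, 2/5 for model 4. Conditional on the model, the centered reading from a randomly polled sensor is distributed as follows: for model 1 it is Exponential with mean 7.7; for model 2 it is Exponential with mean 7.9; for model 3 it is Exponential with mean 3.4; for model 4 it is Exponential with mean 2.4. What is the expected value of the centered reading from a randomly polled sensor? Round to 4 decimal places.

5.2100

Component means — 1: 7.7; 2: 7.9; 3: 3.4; 4: 2.4.
E[X] = 0.2·7.7 + 0.3·7.9 + 0.1·3.4 + 0.4·2.4 = 5.21.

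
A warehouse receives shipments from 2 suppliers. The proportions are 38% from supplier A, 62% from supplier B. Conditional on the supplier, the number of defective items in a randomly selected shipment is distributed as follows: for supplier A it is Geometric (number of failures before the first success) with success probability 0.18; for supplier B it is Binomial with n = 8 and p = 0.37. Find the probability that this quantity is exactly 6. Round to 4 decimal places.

Conditional on each supplier, P(X = 6): A: 0.0547212; B: 0.0285134.
By total probability, P(X = 6) = 0.38·0.0547212 + 0.62·0.0285134 = 0.0384724.

0.0385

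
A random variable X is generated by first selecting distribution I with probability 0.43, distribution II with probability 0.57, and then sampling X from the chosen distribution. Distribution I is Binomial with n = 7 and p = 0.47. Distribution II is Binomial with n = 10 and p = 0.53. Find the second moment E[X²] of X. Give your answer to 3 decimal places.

22.835

For each component E[X²] = Var + (mean)², giving I: 12.5678; II: 30.581.
Overall E[X²] = 0.43·12.5678 + 0.57·30.581 = 22.8353.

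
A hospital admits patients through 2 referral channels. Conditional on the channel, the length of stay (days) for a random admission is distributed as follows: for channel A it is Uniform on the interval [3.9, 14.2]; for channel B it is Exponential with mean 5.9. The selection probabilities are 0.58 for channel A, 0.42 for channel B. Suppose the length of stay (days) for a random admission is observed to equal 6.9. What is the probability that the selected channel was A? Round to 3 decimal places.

0.718

Likelihoods f(6.9 | ·): A: 0.0970874; B: 0.0526313.
Posterior ∝ prior × likelihood. Numerator for A: 0.58·0.0970874 = 0.0563107.
Normalizing constant: 0.58·0.0970874 + 0.42·0.0526313 = 0.0784158.
P(A | observation) = 0.0563107 / 0.0784158 = 0.718103.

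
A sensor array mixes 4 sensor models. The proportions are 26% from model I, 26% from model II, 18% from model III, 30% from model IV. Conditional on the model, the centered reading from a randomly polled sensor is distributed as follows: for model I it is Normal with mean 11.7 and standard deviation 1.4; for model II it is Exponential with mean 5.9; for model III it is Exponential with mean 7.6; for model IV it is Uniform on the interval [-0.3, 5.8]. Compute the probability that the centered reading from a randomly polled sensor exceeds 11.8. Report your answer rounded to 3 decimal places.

0.196

Conditional on each model, P(X > 11.8): I: 0.471528; II: 0.135335; III: 0.21169; IV: 0.
By total probability, P(X > 11.8) = 0.26·0.471528 + 0.26·0.135335 + 0.18·0.21169 + 0.3·0 = 0.195889.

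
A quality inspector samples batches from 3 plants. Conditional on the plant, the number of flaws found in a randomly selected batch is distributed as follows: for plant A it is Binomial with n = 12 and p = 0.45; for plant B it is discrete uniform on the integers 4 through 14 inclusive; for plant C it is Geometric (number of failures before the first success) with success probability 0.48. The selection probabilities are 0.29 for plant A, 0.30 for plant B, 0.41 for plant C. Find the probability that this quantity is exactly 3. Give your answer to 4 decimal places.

0.0544

Conditional on each plant, P(X = 3): A: 0.0923261; B: 0; C: 0.0674918.
By total probability, P(X = 3) = 0.29·0.0923261 + 0.3·0 + 0.41·0.0674918 = 0.0544462.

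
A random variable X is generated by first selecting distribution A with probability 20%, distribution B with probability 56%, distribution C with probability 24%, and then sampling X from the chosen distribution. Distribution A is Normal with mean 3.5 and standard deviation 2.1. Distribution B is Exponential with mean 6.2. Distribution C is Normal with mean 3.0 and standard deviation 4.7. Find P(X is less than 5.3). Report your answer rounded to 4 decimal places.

Conditional on each component, P(X < 5.3): A: 0.804317; B: 0.574648; C: 0.687707.
By total probability, P(X < 5.3) = 0.2·0.804317 + 0.56·0.574648 + 0.24·0.687707 = 0.647716.

0.6477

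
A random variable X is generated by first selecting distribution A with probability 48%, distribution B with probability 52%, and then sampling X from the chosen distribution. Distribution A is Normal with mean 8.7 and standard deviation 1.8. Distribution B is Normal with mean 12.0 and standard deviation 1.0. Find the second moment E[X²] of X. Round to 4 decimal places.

113.2864

For each component E[X²] = Var + (mean)², giving A: 78.93; B: 145.
Overall E[X²] = 0.48·78.93 + 0.52·145 = 113.286.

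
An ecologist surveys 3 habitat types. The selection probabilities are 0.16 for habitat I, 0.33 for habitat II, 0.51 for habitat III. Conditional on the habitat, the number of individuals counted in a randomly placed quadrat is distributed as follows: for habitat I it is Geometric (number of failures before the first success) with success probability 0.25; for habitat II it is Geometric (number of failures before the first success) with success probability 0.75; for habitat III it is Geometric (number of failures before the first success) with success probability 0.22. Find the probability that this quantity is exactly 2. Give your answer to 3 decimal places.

0.106

Conditional on each habitat, P(X = 2): I: 0.140625; II: 0.046875; III: 0.133848.
By total probability, P(X = 2) = 0.16·0.140625 + 0.33·0.046875 + 0.51·0.133848 = 0.106231.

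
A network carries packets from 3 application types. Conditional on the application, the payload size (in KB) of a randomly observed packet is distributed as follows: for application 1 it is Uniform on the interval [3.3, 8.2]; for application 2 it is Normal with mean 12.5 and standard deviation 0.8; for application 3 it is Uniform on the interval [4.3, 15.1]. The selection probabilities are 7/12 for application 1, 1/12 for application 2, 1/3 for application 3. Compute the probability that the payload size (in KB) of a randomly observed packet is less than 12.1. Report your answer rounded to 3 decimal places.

Conditional on each application, P(X < 12.1): 1: 1; 2: 0.308538; 3: 0.722222.
By total probability, P(X < 12.1) = 0.583333·1 + 0.0833333·0.308538 + 0.333333·0.722222 = 0.849786.

0.850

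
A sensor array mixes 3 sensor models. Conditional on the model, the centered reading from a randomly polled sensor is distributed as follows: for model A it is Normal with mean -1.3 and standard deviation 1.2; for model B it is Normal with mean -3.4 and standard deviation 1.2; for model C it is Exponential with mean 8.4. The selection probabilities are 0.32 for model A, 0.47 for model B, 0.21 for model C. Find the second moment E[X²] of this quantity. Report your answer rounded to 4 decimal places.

36.7468

For each component E[X²] = Var + (mean)², giving A: 3.13; B: 13; C: 141.12.
Overall E[X²] = 0.32·3.13 + 0.47·13 + 0.21·141.12 = 36.7468.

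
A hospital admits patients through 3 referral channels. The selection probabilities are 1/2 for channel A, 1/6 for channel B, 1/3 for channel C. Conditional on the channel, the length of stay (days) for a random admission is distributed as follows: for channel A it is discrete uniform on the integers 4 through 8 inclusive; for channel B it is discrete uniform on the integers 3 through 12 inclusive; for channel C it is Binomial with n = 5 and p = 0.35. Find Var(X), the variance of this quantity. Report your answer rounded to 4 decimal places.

Per component, A: μ=6, E[X²]=38; B: μ=7.5, E[X²]=64.5; C: μ=1.75, E[X²]=4.2.
E[X] = 0.5·6 + 0.166667·7.5 + 0.333333·1.75 = 4.83333.
E[X²] = 0.5·38 + 0.166667·64.5 + 0.333333·4.2 = 31.15.
Var(X) = E[X²] − (E[X])² = 31.15 − 23.3611 = 7.78889.

7.7889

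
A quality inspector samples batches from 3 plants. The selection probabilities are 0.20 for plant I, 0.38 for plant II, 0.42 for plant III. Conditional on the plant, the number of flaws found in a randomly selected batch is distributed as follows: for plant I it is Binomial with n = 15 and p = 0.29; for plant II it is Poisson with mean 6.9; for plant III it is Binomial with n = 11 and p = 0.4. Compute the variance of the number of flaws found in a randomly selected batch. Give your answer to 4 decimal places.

Per component, I: μ=4.35, E[X²]=22.011; II: μ=6.9, E[X²]=54.51; III: μ=4.4, E[X²]=22.
E[X] = 0.2·4.35 + 0.38·6.9 + 0.42·4.4 = 5.34.
E[X²] = 0.2·22.011 + 0.38·54.51 + 0.42·22 = 34.356.
Var(X) = E[X²] − (E[X])² = 34.356 − 28.5156 = 5.8404.

5.8404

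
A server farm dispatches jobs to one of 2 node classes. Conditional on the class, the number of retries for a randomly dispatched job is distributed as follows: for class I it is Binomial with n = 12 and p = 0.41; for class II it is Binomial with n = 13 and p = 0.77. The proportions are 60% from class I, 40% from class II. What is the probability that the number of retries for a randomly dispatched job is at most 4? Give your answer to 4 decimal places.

Conditional on each class, P(X ≤ 4): I: 0.410055; II: 0.00051143.
By total probability, P(X ≤ 4) = 0.6·0.410055 + 0.4·0.00051143 = 0.246238.

0.2462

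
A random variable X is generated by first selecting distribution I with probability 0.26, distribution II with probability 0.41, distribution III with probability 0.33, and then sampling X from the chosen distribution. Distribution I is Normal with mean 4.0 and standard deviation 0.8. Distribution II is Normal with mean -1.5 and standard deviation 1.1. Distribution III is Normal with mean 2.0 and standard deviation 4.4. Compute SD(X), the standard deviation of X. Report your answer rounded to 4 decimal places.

3.5038

Per component, I: μ=4, E[X²]=16.64; II: μ=-1.5, E[X²]=3.46; III: μ=2, E[X²]=23.36.
E[X] = 0.26·4 + 0.41·-1.5 + 0.33·2 = 1.085.
E[X²] = 0.26·16.64 + 0.41·3.46 + 0.33·23.36 = 13.4538.
Var(X) = E[X²] − (E[X])² = 13.4538 − 1.17722 = 12.2766.
SD(X) = √12.2766 = 3.50379.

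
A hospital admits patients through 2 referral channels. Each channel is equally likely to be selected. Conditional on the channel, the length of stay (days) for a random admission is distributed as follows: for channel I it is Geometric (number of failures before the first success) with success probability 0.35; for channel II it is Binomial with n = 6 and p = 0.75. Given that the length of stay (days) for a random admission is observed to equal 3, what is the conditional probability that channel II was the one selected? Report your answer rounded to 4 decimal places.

Likelihoods P(X=3 | ·): I: 0.0961188; II: 0.131836.
Posterior ∝ prior × likelihood. Numerator for II: 0.5·0.131836 = 0.065918.
Normalizing constant: 0.5·0.0961188 + 0.5·0.131836 = 0.113977.
P(II | observation) = 0.065918 / 0.113977 = 0.578343.

0.5783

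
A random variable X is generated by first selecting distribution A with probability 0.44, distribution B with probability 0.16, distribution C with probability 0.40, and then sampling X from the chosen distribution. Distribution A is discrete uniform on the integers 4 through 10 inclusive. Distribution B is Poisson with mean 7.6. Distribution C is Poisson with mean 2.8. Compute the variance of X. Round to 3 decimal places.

Per component, A: μ=7, E[X²]=53; B: μ=7.6, E[X²]=65.36; C: μ=2.8, E[X²]=10.64.
E[X] = 0.44·7 + 0.16·7.6 + 0.4·2.8 = 5.416.
E[X²] = 0.44·53 + 0.16·65.36 + 0.4·10.64 = 38.0336.
Var(X) = E[X²] − (E[X])² = 38.0336 − 29.3331 = 8.70054.

8.701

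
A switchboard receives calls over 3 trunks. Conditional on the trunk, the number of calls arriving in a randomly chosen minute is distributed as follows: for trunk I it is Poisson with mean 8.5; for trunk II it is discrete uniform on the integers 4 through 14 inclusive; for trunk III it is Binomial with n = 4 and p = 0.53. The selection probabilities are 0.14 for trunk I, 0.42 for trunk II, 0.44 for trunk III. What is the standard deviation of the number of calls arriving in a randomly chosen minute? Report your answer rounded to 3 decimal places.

Per component, I: μ=8.5, E[X²]=80.75; II: μ=9, E[X²]=91; III: μ=2.12, E[X²]=5.4908.
E[X] = 0.14·8.5 + 0.42·9 + 0.44·2.12 = 5.9028.
E[X²] = 0.14·80.75 + 0.42·91 + 0.44·5.4908 = 51.941.
Var(X) = E[X²] − (E[X])² = 51.941 − 34.843 = 17.0979.
SD(X) = √17.0979 = 4.13496.

4.135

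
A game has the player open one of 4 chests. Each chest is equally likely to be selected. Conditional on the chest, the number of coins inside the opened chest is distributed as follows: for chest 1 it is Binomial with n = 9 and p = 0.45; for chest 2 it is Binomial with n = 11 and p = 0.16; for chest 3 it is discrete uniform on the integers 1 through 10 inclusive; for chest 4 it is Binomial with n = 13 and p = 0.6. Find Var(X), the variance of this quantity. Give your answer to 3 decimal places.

8.592

Per component, 1: μ=4.05, E[X²]=18.63; 2: μ=1.76, E[X²]=4.576; 3: μ=5.5, E[X²]=38.5; 4: μ=7.8, E[X²]=63.96.
E[X] = 0.25·4.05 + 0.25·1.76 + 0.25·5.5 + 0.25·7.8 = 4.7775.
E[X²] = 0.25·18.63 + 0.25·4.576 + 0.25·38.5 + 0.25·63.96 = 31.4165.
Var(X) = E[X²] − (E[X])² = 31.4165 − 22.8245 = 8.59199.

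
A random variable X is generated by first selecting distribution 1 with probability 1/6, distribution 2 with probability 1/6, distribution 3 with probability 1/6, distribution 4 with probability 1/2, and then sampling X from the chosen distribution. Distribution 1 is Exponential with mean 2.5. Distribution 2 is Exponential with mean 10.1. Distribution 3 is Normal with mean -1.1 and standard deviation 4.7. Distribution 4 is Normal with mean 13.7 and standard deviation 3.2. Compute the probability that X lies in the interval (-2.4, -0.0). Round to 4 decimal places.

Conditional on each component, P(-2.4 < X < -0.0): 1: 0; 2: 0; 3: 0.201479; 4: 9.04868e-06.
By total probability, P(-2.4 < X < -0.0) = 0.166667·0 + 0.166667·0 + 0.166667·0.201479 + 0.5·9.04868e-06 = 0.0335843.

0.0336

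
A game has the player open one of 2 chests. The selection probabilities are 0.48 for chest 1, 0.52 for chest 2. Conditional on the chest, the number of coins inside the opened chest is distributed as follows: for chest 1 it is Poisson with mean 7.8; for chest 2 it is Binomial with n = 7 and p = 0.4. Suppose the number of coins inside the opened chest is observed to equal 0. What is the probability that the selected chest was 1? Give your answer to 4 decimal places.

Likelihoods P(X=0 | ·): 1: 0.000409735; 2: 0.0279936.
Posterior ∝ prior × likelihood. Numerator for 1: 0.48·0.000409735 = 0.000196673.
Normalizing constant: 0.48·0.000409735 + 0.52·0.0279936 = 0.0147533.
P(1 | observation) = 0.000196673 / 0.0147533 = 0.0133307.

0.0133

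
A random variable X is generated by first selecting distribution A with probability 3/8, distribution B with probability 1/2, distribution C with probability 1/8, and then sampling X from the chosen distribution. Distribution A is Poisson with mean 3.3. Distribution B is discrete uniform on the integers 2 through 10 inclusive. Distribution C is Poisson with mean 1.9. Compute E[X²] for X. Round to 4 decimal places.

For each component E[X²] = Var + (mean)², giving A: 14.19; B: 42.6667; C: 5.51.
Overall E[X²] = 0.375·14.19 + 0.5·42.6667 + 0.125·5.51 = 27.3433.

27.3433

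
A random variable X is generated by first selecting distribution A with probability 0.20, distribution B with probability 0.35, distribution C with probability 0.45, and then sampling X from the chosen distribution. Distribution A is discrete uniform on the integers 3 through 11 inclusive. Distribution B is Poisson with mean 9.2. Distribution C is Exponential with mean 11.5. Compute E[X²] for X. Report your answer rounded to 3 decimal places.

163.002

For each component E[X²] = Var + (mean)², giving A: 55.6667; B: 93.84; C: 264.5.
Overall E[X²] = 0.2·55.6667 + 0.35·93.84 + 0.45·264.5 = 163.002.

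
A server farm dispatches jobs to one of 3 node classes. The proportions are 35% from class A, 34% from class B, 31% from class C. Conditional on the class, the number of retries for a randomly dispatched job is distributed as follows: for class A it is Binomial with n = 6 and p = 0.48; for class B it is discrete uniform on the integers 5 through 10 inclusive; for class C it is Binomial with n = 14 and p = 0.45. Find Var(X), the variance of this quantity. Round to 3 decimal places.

6.551

Per component, A: μ=2.88, E[X²]=9.792; B: μ=7.5, E[X²]=59.1667; C: μ=6.3, E[X²]=43.155.
E[X] = 0.35·2.88 + 0.34·7.5 + 0.31·6.3 = 5.511.
E[X²] = 0.35·9.792 + 0.34·59.1667 + 0.31·43.155 = 36.9219.
Var(X) = E[X²] − (E[X])² = 36.9219 − 30.3711 = 6.5508.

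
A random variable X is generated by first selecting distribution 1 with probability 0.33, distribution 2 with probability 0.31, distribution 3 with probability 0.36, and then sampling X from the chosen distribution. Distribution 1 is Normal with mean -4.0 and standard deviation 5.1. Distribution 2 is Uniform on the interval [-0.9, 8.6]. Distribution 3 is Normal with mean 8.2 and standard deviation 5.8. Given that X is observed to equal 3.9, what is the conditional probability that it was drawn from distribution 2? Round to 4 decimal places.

0.5510

Likelihoods f(3.9 | ·): 1: 0.023567; 2: 0.105263; 3: 0.0522551.
Posterior ∝ prior × likelihood. Numerator for 2: 0.31·0.105263 = 0.0326316.
Normalizing constant: 0.33·0.023567 + 0.31·0.105263 + 0.36·0.0522551 = 0.0592205.
P(2 | observation) = 0.0326316 / 0.0592205 = 0.551018.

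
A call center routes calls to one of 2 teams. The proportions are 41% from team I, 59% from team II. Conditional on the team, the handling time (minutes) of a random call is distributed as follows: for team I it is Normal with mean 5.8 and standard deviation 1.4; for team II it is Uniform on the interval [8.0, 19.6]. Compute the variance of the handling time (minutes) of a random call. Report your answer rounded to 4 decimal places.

Per component, I: μ=5.8, E[X²]=35.6; II: μ=13.8, E[X²]=201.653.
E[X] = 0.41·5.8 + 0.59·13.8 = 10.52.
E[X²] = 0.41·35.6 + 0.59·201.653 = 133.571.
Var(X) = E[X²] − (E[X])² = 133.571 − 110.67 = 22.9011.

22.9011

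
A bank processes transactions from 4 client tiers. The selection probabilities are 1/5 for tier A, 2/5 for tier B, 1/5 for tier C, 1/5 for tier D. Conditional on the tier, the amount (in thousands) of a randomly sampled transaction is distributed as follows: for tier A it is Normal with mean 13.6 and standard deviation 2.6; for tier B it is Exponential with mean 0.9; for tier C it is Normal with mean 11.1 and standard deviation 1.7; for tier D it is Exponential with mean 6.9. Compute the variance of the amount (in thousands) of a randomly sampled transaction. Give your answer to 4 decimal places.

38.6336

Per component, A: μ=13.6, E[X²]=191.72; B: μ=0.9, E[X²]=1.62; C: μ=11.1, E[X²]=126.1; D: μ=6.9, E[X²]=95.22.
E[X] = 0.2·13.6 + 0.4·0.9 + 0.2·11.1 + 0.2·6.9 = 6.68.
E[X²] = 0.2·191.72 + 0.4·1.62 + 0.2·126.1 + 0.2·95.22 = 83.256.
Var(X) = E[X²] − (E[X])² = 83.256 − 44.6224 = 38.6336.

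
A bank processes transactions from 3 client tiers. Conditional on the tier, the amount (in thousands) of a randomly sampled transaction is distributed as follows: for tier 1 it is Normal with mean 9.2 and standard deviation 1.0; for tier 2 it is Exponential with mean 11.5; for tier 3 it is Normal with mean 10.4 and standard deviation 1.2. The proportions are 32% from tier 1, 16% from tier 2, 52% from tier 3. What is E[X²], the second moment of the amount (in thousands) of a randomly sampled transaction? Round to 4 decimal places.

126.7168

For each component E[X²] = Var + (mean)², giving 1: 85.64; 2: 264.5; 3: 109.6.
Overall E[X²] = 0.32·85.64 + 0.16·264.5 + 0.52·109.6 = 126.717.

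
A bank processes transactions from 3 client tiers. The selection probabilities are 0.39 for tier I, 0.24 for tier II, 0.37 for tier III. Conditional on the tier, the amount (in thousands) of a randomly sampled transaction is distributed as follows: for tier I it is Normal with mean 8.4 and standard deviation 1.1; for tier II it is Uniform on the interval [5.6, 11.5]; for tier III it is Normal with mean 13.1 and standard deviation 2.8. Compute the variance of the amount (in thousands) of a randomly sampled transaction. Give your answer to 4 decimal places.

9.0970

Per component, I: μ=8.4, E[X²]=71.77; II: μ=8.55, E[X²]=76.0033; III: μ=13.1, E[X²]=179.45.
E[X] = 0.39·8.4 + 0.24·8.55 + 0.37·13.1 = 10.175.
E[X²] = 0.39·71.77 + 0.24·76.0033 + 0.37·179.45 = 112.628.
Var(X) = E[X²] − (E[X])² = 112.628 − 103.531 = 9.09697.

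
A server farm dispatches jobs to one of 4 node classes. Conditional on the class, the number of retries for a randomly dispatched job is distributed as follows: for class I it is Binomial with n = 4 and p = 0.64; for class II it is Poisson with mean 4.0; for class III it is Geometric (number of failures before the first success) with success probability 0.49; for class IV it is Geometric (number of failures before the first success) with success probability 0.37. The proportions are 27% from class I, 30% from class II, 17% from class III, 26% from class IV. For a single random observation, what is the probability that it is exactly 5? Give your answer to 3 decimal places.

0.059

Conditional on each class, P(X = 5): I: 0; II: 0.156293; III: 0.0169062; IV: 0.0367202.
By total probability, P(X = 5) = 0.27·0 + 0.3·0.156293 + 0.17·0.0169062 + 0.26·0.0367202 = 0.0593093.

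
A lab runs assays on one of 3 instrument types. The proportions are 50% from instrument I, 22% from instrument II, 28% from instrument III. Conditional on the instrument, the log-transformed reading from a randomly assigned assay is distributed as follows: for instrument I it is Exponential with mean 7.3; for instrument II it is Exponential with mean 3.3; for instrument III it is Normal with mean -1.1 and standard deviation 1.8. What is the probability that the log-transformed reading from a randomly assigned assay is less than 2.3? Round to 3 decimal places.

0.517

Conditional on each instrument, P(X < 2.3): I: 0.270261; II: 0.501908; III: 0.970547.
By total probability, P(X < 2.3) = 0.5·0.270261 + 0.22·0.501908 + 0.28·0.970547 = 0.517303.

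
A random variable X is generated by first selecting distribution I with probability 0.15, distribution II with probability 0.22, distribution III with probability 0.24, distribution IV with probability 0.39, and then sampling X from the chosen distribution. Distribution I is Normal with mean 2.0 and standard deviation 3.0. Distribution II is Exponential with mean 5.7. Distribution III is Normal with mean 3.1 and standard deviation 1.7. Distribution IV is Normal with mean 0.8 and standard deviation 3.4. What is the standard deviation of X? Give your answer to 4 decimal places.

4.1463

Per component, I: μ=2, E[X²]=13; II: μ=5.7, E[X²]=64.98; III: μ=3.1, E[X²]=12.5; IV: μ=0.8, E[X²]=12.2.
E[X] = 0.15·2 + 0.22·5.7 + 0.24·3.1 + 0.39·0.8 = 2.61.
E[X²] = 0.15·13 + 0.22·64.98 + 0.24·12.5 + 0.39·12.2 = 24.0036.
Var(X) = E[X²] − (E[X])² = 24.0036 − 6.8121 = 17.1915.
SD(X) = √17.1915 = 4.14626.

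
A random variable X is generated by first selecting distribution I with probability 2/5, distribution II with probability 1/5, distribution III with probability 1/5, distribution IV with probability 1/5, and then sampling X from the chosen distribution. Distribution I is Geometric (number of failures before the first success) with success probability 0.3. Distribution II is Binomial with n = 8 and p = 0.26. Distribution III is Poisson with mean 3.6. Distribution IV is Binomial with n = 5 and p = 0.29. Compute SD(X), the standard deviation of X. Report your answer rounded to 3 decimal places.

Per component, I: μ=2.33333, E[X²]=13.2222; II: μ=2.08, E[X²]=5.8656; III: μ=3.6, E[X²]=16.56; IV: μ=1.45, E[X²]=3.132.
E[X] = 0.4·2.33333 + 0.2·2.08 + 0.2·3.6 + 0.2·1.45 = 2.35933.
E[X²] = 0.4·13.2222 + 0.2·5.8656 + 0.2·16.56 + 0.2·3.132 = 10.4004.
Var(X) = E[X²] − (E[X])² = 10.4004 − 5.56645 = 4.83396.
SD(X) = √4.83396 = 2.19863.

2.199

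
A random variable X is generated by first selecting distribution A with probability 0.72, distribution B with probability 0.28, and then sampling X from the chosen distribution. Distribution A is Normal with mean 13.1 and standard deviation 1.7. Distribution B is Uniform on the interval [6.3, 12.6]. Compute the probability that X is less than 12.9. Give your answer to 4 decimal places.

0.6063

Conditional on each component, P(X < 12.9): A: 0.453174; B: 1.
By total probability, P(X < 12.9) = 0.72·0.453174 + 0.28·1 = 0.606285.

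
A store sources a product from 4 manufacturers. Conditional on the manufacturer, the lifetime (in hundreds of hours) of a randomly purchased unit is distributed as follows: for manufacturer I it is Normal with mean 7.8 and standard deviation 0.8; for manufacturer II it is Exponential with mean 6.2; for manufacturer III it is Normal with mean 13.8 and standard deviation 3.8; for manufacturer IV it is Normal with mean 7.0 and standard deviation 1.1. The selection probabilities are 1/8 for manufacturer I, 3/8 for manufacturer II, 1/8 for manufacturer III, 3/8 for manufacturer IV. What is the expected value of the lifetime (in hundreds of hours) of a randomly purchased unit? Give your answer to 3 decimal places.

7.650

Component means — I: 7.8; II: 6.2; III: 13.8; IV: 7.
E[X] = 0.125·7.8 + 0.375·6.2 + 0.125·13.8 + 0.375·7 = 7.65.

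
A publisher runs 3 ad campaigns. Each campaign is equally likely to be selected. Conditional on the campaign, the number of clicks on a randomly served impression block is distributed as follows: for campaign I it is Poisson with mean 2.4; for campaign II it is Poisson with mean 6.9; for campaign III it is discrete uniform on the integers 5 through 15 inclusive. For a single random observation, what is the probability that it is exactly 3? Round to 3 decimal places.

0.088

Conditional on each campaign, P(X = 3): I: 0.209014; II: 0.0551778; III: 0.
By total probability, P(X = 3) = 0.333333·0.209014 + 0.333333·0.0551778 + 0.333333·0 = 0.088064.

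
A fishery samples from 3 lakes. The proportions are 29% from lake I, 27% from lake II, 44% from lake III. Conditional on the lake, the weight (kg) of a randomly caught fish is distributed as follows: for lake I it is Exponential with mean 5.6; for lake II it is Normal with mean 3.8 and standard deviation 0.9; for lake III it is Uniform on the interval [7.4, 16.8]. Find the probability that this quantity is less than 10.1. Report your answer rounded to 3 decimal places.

0.639

Conditional on each lake, P(X < 10.1): I: 0.83529; II: 1; III: 0.287234.
By total probability, P(X < 10.1) = 0.29·0.83529 + 0.27·1 + 0.44·0.287234 = 0.638617.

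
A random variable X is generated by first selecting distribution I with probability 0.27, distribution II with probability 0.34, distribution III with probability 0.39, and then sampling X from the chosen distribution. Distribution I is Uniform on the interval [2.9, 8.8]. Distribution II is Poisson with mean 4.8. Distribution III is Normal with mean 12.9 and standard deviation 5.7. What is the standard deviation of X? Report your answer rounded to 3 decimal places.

5.396

Per component, I: μ=5.85, E[X²]=37.1233; II: μ=4.8, E[X²]=27.84; III: μ=12.9, E[X²]=198.9.
E[X] = 0.27·5.85 + 0.34·4.8 + 0.39·12.9 = 8.2425.
E[X²] = 0.27·37.1233 + 0.34·27.84 + 0.39·198.9 = 97.0599.
Var(X) = E[X²] − (E[X])² = 97.0599 − 67.9388 = 29.1211.
SD(X) = √29.1211 = 5.3964.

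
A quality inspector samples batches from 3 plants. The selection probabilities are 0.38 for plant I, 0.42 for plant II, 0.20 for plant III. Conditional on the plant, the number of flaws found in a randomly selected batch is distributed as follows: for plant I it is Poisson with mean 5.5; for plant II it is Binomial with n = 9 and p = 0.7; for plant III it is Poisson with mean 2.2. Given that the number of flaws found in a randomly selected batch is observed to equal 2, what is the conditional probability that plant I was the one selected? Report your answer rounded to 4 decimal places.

Likelihoods P(X=2 | ·): I: 0.0618124; II: 0.00385787; III: 0.268144.
Posterior ∝ prior × likelihood. Numerator for I: 0.38·0.0618124 = 0.0234887.
Normalizing constant: 0.38·0.0618124 + 0.42·0.00385787 + 0.2·0.268144 = 0.0787378.
P(I | observation) = 0.0234887 / 0.0787378 = 0.298316.

0.2983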